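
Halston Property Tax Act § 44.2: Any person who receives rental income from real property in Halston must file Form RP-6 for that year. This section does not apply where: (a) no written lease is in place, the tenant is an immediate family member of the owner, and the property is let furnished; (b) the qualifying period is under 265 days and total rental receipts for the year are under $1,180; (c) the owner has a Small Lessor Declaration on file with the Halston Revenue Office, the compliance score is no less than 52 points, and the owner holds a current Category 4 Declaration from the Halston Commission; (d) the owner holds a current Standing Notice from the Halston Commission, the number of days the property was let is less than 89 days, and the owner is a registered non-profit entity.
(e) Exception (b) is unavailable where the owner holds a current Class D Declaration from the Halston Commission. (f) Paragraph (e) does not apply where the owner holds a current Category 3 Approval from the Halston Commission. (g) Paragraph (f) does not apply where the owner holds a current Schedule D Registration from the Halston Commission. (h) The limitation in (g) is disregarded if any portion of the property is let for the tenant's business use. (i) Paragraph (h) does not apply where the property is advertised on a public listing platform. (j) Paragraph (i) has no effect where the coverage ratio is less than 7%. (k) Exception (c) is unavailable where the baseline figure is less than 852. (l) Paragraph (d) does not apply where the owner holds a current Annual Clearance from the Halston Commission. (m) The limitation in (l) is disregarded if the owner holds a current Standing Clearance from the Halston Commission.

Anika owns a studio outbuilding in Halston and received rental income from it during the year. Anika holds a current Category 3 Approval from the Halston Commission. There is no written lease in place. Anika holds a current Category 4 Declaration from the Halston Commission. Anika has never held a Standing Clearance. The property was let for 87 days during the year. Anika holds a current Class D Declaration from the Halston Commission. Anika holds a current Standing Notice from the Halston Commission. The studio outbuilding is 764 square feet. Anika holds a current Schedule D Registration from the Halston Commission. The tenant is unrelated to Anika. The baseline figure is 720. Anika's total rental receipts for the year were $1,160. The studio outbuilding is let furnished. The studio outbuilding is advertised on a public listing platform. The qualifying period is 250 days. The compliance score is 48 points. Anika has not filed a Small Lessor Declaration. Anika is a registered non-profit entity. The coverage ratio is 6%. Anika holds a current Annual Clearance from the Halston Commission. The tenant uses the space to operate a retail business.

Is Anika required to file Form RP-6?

No — exception (b) applies; Anika is not required to file Form RP-6.

Exception (a) requires that the tenant is an immediate family member of the owner; but the tenant is unrelated to the owner, so (a) is unavailable.
Exception (b): the qualifying period is 250 days, under the 265 days limit; total rental receipts for the year are $1,160, under the $1,180 limit — every condition holds. Under paragraphs (e)–(j): (e) operates (a current Class D Declaration is held), but is displaced by (f): (f) is engaged — a current Category 3 Approval is held. (g) would limit (f) — a current Schedule D Registration is held — but (h) sets (g) aside: (h) is triggered — the space is let for business use. (i) would limit (h) — the property is publicly advertised — but (j) sets (i) aside: (j) operates against (i): the coverage ratio is 6%, less than the 7% limit. (b) remains available.
Exception (c) fails — no Small Lessor Declaration is on file.
Exception (d) is satisfied on its face — a current Standing Notice is held; the number of days the property was let is 87 days, less than the 89 days limit; Anika is a registered non-profit. But applying paragraphs (l)–(m): (l) is engaged — a current Annual Clearance is held. (m) is inapplicable (no current Standing Clearance is held), so (l) stands. So (d) is unavailable.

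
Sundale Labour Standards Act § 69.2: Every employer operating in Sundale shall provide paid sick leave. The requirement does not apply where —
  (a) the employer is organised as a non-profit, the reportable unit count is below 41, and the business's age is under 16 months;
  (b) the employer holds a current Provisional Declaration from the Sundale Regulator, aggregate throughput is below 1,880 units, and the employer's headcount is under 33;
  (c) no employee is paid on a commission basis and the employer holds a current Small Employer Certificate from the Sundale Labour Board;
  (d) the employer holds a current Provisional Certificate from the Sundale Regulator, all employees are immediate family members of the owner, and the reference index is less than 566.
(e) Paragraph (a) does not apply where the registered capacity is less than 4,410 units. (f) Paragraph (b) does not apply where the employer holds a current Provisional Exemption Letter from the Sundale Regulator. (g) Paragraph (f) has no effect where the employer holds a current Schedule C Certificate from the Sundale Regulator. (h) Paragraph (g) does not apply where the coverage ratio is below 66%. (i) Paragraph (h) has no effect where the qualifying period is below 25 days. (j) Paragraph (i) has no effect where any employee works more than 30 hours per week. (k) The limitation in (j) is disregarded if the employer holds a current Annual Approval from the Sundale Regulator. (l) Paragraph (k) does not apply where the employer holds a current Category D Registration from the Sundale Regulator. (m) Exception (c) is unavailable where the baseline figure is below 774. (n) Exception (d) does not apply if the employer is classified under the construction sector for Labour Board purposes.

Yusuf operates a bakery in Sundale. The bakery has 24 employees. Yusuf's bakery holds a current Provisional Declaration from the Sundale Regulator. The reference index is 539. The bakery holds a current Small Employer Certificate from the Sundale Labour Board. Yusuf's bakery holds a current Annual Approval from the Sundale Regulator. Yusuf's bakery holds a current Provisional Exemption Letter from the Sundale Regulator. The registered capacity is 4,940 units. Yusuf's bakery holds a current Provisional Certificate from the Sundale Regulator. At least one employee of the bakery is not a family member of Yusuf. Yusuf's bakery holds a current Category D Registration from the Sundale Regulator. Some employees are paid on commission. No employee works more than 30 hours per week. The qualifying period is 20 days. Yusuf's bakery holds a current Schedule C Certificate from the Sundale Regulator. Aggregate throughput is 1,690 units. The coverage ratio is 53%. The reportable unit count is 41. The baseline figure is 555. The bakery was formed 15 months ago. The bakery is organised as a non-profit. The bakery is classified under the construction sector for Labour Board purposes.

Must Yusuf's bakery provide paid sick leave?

No — exception (b) applies; Yusuf's bakery is not required to provide paid sick leave.

Exception (a) fails — the reportable unit count is 41, not below 41.
Exception (b) is satisfied on its face — a current Provisional Declaration is held; aggregate throughput is 1,690 units, below the 1,880 units limit; the employer's headcount is 24, under the 33 limit. Considering the limiting provisions: (f) operates (a current Provisional Exemption Letter is held), but is displaced by (g): (g) is engaged — a current Schedule C Certificate is held. (h) is engaged (the coverage ratio is 53%, below the 66% limit), but is overridden by (i): (i) operates against (h): the qualifying period is 20 days, below the 25 days limit. (j), which would lift (i), does not operate here — no employee exceeds 30 hours/week. Exception (b) stands.
Exception (c) does not apply: some employees are paid on commission.
Exception (d) requires that all employees are immediate family members of the owner; but at least one employee is not a family member, so (d) is unavailable.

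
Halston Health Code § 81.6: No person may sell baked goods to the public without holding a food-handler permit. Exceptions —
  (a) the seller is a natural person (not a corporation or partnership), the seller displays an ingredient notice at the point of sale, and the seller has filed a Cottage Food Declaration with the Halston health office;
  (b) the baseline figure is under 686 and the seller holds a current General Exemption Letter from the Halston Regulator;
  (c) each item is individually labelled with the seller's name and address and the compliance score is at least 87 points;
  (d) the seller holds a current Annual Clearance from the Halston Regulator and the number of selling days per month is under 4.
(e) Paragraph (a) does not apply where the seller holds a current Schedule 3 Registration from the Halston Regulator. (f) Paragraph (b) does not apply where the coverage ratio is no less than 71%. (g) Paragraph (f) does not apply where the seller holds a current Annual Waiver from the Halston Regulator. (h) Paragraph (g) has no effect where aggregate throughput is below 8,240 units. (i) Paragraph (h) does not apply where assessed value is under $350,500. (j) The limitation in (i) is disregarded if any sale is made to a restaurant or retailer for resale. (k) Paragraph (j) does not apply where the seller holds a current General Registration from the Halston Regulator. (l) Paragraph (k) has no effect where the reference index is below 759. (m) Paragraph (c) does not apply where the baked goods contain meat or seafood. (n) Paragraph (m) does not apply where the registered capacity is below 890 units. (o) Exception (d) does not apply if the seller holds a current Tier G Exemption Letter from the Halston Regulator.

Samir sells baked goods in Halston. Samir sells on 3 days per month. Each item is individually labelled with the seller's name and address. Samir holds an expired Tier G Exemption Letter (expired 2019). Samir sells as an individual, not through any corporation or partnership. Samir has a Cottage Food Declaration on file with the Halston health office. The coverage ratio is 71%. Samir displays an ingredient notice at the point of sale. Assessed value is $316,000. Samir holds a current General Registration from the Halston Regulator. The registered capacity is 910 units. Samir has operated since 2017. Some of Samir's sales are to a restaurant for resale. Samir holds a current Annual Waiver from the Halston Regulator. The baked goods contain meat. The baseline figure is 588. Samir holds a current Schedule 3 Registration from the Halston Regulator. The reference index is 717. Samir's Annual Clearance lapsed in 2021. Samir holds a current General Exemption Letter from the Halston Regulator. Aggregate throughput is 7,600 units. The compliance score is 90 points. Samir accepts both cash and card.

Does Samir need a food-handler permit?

Yes — Samir must hold a food-handler permit.

Exception (a) is satisfied on its face — the seller is a natural person; an ingredient notice is displayed; a Cottage Food Declaration is on file. But: (e) operates against (a): a current Schedule 3 Registration is held. Exception (a) does not apply.
Exception (b) is satisfied on its face — the baseline figure is 588, under the 686 limit; a current General Exemption Letter is held. However, paragraphs (f)–(l) must be considered: (f) operates — the coverage ratio is 71%, meeting the 71% threshold. (g) would limit (f) — a current Annual Waiver is held — but (h) sets (g) aside: (h) is triggered — aggregate throughput is 7,600 units, below the 8,240 units limit. (i) would limit (h) — assessed value is $316,000, under the $350,500 limit — but (j) sets (i) aside: (j) operates against (i): some sales are to a restaurant for resale. (k) would limit (j) — a current General Registration is held — but (l) sets (k) aside: (l) is triggered — the reference index is 717, below the 759 limit. Exception (b) does not apply.
All of (c)'s requirements are met (items are individually labelled; the compliance score is 90 points, meeting the 87 points threshold). But applying paragraphs (m)–(n): (m) applies — the baked goods contain meat. (n), which would lift (m), is inapplicable — the registered capacity is 910 units, not below 890 units. So (c) is unavailable.
Exception (d) fails — the Annual Clearance is not current.
No exception applies. The general rule governs.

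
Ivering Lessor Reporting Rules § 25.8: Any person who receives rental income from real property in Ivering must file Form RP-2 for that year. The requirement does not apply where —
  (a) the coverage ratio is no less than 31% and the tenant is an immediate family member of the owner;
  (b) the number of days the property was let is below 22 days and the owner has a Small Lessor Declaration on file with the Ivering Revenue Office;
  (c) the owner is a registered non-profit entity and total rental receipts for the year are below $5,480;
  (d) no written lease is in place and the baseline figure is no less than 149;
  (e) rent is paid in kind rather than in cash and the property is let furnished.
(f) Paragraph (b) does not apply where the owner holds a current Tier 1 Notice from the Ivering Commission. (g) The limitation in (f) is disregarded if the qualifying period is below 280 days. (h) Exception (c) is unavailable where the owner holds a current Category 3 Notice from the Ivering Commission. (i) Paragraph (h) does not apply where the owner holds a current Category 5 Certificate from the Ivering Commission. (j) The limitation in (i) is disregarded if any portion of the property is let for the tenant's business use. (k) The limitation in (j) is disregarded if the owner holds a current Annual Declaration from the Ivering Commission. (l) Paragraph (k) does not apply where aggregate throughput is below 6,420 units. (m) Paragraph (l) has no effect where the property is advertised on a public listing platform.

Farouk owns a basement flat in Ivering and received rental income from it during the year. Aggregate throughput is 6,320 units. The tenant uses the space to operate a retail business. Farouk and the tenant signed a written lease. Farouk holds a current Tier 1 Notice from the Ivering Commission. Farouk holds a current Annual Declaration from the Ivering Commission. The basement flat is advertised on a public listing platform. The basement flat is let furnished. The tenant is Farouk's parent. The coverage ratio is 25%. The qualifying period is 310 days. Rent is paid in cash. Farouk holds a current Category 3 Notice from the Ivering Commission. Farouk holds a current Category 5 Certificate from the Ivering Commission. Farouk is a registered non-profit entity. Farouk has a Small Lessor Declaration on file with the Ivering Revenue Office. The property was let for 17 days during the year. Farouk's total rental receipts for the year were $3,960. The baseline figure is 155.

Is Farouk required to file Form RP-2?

Exception (a) does not apply: the coverage ratio is 25%, short of 31%.
Exception (b): the number of days the property was let is 17 days, below the 22 days limit; a Small Lessor Declaration is on file — every condition holds. But: (f) operates against (b): a current Tier 1 Notice is held. (g) is not triggered (the qualifying period is 310 days, not below 280 days), so (f) stands. Exception (b) does not apply.
All of (c)'s requirements are met (Farouk is a registered non-profit; total rental receipts for the year are $3,960, below the $5,480 limit). Under paragraphs (h)–(m): (h) is triggered (a current Category 3 Notice is held), but is itself disapplied by (i): (i) operates against (h): a current Category 5 Certificate is held. (j) would limit (i) — the space is let for business use — but (k) sets (j) aside: (k) operates — a current Annual Declaration is held. (l) operates (aggregate throughput is 6,320 units, below the 6,420 units limit), but is set aside by (m): (m) operates — the property is publicly advertised. So (c) applies.
Exception (d) does not apply: a written lease is in place.
Exception (e) does not apply: rent is paid in cash.

No — exception (c) applies; Farouk is not required to file Form RP-2.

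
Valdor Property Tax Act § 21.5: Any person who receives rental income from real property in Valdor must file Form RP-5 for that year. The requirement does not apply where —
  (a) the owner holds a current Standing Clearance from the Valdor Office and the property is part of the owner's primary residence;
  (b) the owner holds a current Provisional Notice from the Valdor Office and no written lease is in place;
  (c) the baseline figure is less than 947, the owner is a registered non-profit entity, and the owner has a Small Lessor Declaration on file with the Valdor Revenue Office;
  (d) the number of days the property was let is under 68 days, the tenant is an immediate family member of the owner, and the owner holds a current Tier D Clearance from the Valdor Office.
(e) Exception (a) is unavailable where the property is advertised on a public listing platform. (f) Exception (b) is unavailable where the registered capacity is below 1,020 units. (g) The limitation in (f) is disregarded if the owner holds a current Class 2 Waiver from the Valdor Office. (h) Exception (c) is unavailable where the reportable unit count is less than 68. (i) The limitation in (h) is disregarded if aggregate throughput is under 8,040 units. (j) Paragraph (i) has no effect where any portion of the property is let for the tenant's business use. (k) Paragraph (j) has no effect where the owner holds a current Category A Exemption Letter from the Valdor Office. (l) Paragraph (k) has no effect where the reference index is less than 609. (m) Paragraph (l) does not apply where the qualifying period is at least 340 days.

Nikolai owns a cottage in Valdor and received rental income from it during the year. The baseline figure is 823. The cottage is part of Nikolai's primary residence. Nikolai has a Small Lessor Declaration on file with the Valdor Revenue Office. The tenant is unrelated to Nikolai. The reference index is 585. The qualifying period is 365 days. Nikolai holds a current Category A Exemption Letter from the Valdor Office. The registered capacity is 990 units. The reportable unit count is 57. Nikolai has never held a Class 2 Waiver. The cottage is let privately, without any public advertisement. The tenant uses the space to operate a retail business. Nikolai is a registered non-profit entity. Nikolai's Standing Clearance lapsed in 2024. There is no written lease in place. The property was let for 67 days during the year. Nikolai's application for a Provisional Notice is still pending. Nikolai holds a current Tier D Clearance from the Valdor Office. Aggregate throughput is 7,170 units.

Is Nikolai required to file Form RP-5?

No — exception (c) applies; Nikolai is not required to file Form RP-5.

Exception (a) does not apply: no current Standing Clearance is held.
Exception (b) requires that the owner holds a current Provisional Notice from the Valdor Office; but no current Provisional Notice is held, so (b) is unavailable.
Exception (c)'s conditions are all satisfied: the baseline figure is 823, less than the 947 limit; Nikolai is a registered non-profit; a Small Lessor Declaration is on file. Considering the limiting provisions: (h) applies (the reportable unit count is 57, less than the 68 limit), but is overridden by (i): (i) operates against (h): aggregate throughput is 7,170 units, under the 8,040 units limit. (j) is triggered (the space is let for business use), but yields to (k): (k) operates against (j): a current Category A Exemption Letter is held. (l) is engaged (the reference index is 585, less than the 609 limit), but is itself disapplied by (m): (m) is triggered — the qualifying period is 365 days, meeting the 340 days threshold. So (c) applies.
Exception (d) requires that the tenant is an immediate family member of the owner; but the tenant is unrelated to the owner, so (d) is unavailable.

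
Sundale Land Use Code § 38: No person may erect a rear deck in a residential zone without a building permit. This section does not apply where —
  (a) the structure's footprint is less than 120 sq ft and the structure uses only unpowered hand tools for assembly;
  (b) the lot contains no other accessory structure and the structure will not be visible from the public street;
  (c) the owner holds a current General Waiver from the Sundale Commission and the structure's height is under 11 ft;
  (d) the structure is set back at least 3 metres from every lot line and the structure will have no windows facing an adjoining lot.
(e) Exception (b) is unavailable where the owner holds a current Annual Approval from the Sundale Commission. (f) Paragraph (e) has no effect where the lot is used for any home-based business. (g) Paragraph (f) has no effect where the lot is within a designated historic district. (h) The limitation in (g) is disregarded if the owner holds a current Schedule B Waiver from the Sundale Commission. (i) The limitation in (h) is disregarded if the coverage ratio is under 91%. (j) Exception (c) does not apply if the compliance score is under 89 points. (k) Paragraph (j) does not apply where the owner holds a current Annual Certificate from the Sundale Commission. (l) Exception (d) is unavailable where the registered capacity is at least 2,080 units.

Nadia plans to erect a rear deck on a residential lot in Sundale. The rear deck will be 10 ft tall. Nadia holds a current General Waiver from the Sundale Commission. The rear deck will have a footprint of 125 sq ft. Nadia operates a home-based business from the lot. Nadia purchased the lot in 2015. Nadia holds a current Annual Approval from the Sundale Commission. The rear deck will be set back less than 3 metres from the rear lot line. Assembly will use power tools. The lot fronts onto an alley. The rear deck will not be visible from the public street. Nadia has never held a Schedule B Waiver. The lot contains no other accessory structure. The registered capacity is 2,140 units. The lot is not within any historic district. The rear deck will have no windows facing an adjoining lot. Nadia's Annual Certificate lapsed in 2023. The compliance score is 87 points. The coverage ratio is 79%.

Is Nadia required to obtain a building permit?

No — exception (b) applies; Nadia does not need a building permit.

Exception (a) fails — the structure's footprint is 125 sq ft, not less than 120 sq ft.
Exception (b)'s conditions are all satisfied: the lot has no other accessory structure; the structure will not be visible from the street. Applying paragraphs (e)–(i): (e) applies (a current Annual Approval is held), but is overridden by (f): (f) operates against (e): a home-based business operates on the lot. (g), which would lift (f), is not triggered — the lot is not in a historic district. So (b) applies.
Exception (c) is satisfied on its face — a current General Waiver is held; the structure's height is 10 ft, under the 11 ft limit. However, paragraphs (j)–(k) must be considered: (j) operates against (c): the compliance score is 87 points, under the 89 points limit. (k) is not engaged (no current Annual Certificate is held), so (j) stands. Exception (c) does not apply.
Exception (d) fails — the rear setback is under 3 m.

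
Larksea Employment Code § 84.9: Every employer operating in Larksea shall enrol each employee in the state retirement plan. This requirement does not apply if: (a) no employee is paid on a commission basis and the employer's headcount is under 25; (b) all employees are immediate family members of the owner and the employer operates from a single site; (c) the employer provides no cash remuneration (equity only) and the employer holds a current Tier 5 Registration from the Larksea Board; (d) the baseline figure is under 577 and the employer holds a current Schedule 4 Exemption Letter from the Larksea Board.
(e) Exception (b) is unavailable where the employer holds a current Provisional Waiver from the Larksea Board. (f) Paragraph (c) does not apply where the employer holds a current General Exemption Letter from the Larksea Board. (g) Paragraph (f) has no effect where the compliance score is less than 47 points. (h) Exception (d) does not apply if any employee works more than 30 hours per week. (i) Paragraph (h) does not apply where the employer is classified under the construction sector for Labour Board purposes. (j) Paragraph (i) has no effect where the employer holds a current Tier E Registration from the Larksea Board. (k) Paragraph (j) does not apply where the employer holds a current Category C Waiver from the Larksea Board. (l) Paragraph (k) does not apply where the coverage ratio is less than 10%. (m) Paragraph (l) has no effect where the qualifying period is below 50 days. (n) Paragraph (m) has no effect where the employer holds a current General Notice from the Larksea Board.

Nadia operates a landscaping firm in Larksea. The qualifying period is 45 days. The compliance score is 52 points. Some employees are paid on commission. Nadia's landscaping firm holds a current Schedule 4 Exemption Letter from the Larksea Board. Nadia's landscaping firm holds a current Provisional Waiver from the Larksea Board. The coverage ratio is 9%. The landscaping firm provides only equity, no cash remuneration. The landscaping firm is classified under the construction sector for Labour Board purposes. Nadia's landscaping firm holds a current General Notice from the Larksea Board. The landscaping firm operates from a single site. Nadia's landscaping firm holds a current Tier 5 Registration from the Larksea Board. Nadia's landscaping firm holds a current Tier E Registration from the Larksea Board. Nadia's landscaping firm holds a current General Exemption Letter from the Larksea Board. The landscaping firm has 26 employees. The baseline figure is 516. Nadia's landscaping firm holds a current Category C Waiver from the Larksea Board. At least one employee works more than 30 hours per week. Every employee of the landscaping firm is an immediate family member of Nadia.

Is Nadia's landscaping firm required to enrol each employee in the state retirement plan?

Yes — Nadia's landscaping firm must enrol each employee in the state retirement plan.

Exception (a) fails — some employees are paid on commission.
Exception (b)'s conditions are all satisfied: every employee is an immediate family member; the employer operates from a single site. But applying paragraph (e): (e) is triggered — a current Provisional Waiver is held. (b) is therefore removed.
All of (c)'s requirements are met (remuneration is equity-only; a current Tier 5 Registration is held). However, paragraphs (f)–(g) must be considered: (f) is triggered — a current General Exemption Letter is held. (g) is inapplicable (the compliance score is 52 points, not less than 47 points), so (f) stands. So (c) is unavailable.
Exception (d): the baseline figure is 516, under the 577 limit; a current Schedule 4 Exemption Letter is held — every condition holds. However, paragraphs (h)–(n) must be considered: (h) operates against (d): at least one employee exceeds 30 hours/week. (i) operates (the landscaping firm is classified under the construction sector), but yields to (j): (j) applies — a current Tier E Registration is held. (k) is triggered (a current Category C Waiver is held), but is overridden by (l): (l) is triggered — the coverage ratio is 9%, less than the 10% limit. (m) is triggered (the qualifying period is 45 days, below the 50 days limit), but is itself disapplied by (n): (n) is triggered — a current General Notice is held. Exception (d) does not apply.
No exception is made out. Nadia's landscaping firm falls within the general rule.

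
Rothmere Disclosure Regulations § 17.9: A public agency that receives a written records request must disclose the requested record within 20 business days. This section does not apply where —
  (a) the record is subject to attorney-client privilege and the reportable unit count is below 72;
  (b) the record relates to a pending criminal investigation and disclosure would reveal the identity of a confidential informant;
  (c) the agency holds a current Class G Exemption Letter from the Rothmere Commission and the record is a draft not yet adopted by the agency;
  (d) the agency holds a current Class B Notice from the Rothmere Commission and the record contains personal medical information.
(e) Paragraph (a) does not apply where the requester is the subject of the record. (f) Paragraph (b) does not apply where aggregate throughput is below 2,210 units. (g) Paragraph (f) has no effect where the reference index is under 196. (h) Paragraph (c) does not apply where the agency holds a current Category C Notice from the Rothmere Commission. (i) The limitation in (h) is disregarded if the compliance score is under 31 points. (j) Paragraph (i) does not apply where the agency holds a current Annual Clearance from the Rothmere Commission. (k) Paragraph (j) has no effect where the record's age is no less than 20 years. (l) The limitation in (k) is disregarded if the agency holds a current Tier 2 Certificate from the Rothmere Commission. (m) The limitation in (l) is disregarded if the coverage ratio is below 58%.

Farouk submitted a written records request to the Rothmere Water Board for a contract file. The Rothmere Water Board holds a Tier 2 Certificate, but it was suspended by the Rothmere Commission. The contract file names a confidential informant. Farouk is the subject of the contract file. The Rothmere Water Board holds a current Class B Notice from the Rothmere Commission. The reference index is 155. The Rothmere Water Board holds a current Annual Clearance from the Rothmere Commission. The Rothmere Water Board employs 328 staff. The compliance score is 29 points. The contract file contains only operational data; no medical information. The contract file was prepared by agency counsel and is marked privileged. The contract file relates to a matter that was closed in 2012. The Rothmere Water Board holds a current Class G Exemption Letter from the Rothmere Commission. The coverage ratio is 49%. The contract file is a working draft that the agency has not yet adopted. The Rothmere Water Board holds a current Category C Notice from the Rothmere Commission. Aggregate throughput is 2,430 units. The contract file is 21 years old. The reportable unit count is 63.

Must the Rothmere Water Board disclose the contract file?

All of (a)'s requirements are met (the contract file is privileged; the reportable unit count is 63, below the 72 limit). But: (e) operates — Farouk is the subject of the contract file. (a) is therefore removed.
Exception (b) does not apply: the contract file relates to a closed matter.
All of (c)'s requirements are met (a current Class G Exemption Letter is held; the contract file is an unadopted draft). Considering the limiting provisions: (h) operates (a current Category C Notice is held), but is itself disapplied by (i): (i) operates — the compliance score is 29 points, under the 31 points limit. (j) operates (a current Annual Clearance is held), but yields to (k): (k) operates against (j): the record's age is 21 years, meeting the 20 years threshold. (l) is inapplicable (no current Tier 2 Certificate is held), so (k) stands. So (c) applies.
Exception (d) requires that the record contains personal medical information; but the contract file contains only operational data, so (d) is unavailable.

No — exception (c) applies; the Rothmere Water Board is not required to disclose the contract file.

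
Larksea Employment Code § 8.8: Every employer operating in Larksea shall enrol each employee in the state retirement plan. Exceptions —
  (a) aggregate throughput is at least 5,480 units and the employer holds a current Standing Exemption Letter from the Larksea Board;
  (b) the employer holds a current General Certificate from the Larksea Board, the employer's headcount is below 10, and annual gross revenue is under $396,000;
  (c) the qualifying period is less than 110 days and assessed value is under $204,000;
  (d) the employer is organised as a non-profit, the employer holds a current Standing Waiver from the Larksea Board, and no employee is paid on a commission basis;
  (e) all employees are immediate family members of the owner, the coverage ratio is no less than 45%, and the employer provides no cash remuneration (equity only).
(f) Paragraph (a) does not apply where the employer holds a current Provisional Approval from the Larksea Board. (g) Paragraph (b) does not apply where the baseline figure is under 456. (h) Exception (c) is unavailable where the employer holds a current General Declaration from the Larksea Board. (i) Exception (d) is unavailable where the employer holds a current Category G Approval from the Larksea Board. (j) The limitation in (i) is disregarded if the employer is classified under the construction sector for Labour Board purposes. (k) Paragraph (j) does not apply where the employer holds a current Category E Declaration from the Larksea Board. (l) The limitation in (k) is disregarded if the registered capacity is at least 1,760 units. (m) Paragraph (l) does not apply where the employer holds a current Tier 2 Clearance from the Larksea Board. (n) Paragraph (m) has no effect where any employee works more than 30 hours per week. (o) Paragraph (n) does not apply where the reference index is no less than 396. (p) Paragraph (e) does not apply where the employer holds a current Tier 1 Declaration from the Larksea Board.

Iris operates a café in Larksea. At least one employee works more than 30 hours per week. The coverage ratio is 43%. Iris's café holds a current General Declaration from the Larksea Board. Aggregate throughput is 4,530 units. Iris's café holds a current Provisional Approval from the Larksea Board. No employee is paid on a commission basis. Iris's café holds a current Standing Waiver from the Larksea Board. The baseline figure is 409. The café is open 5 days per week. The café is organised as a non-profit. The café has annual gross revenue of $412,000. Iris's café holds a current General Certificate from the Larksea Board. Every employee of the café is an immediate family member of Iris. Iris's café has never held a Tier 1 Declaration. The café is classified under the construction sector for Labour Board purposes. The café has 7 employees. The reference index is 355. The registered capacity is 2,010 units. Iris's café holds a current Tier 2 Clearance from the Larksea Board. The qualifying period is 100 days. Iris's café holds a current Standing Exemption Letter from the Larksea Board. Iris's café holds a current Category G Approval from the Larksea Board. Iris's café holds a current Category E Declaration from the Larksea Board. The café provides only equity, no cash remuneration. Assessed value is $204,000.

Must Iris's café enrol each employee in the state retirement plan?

Exception (a) does not apply: aggregate throughput is 4,530 units, short of 5,480 units.
Exception (b) requires that annual gross revenue is under $396,000; but annual gross revenue is $412,000, not under $396,000, so (b) is unavailable.
Exception (c) fails — assessed value is $204,000, not under $204,000.
All of (d)'s requirements are met (the employer is a non-profit; a current Standing Waiver is held; no employee is paid on commission). Considering the limiting provisions: (i) is engaged (a current Category G Approval is held), but is set aside by (j): (j) is engaged — the café is classified under the construction sector. (k) operates (a current Category E Declaration is held), but is overridden by (l): (l) is triggered — the registered capacity is 2,010 units, meeting the 1,760 units threshold. (m) is triggered (a current Tier 2 Clearance is held), but is displaced by (n): (n) is engaged — at least one employee exceeds 30 hours/week. (o), which would lift (n), is not engaged — the reference index is 355, short of 396. So (d) applies.
Exception (e) does not apply: the coverage ratio is 43%, short of 45%.

No — exception (d) applies; Iris's café is not required to enrol each employee in the state retirement plan.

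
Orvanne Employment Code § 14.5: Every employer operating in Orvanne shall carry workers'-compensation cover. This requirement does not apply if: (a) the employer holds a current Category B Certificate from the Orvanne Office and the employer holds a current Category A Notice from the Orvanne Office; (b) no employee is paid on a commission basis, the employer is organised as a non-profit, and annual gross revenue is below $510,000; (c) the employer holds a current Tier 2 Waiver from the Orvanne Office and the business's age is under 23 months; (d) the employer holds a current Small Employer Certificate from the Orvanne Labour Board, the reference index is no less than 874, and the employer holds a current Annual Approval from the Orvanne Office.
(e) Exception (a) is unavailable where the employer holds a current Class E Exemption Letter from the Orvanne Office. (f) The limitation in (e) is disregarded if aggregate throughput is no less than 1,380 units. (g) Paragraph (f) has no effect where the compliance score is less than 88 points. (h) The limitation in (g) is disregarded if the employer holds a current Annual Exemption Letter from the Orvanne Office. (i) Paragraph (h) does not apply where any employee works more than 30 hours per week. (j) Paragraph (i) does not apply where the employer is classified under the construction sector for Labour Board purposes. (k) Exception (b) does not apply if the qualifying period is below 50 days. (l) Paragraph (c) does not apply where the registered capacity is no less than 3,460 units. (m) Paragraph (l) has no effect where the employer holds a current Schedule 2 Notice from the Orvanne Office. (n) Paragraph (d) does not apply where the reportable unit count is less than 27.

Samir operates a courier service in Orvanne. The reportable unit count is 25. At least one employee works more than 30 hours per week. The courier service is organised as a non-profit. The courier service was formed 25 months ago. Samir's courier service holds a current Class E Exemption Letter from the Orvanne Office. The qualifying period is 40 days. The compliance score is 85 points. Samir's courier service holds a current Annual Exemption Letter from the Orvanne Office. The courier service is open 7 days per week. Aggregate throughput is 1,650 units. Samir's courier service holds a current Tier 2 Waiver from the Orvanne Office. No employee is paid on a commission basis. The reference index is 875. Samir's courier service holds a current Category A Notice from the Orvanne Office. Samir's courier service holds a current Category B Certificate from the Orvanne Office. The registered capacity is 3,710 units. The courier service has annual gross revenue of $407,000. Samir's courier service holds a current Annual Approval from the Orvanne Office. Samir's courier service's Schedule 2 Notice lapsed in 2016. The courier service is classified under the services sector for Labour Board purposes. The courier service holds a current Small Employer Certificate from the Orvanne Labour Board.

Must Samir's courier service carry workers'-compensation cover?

Yes — Samir's courier service must carry workers'-compensation cover.

Exception (a)'s conditions are all satisfied: a current Category B Certificate is held; a current Category A Notice is held. However, paragraphs (e)–(j) must be considered: (e) operates against (a): a current Class E Exemption Letter is held. (f) would limit (e) — aggregate throughput is 1,650 units, meeting the 1,380 units threshold — but (g) sets (f) aside: (g) applies — the compliance score is 85 points, less than the 88 points limit. (h) would limit (g) — a current Annual Exemption Letter is held — but (i) sets (h) aside: (i) operates against (h): at least one employee exceeds 30 hours/week. (j), which would lift (i), is inapplicable — the courier service is classified under the services sector. (a) is therefore removed.
Exception (b) is satisfied on its face — no employee is paid on commission; the employer is a non-profit; annual gross revenue is $407,000, below the $510,000 limit. However, paragraph (k) must be considered: (k) is engaged — the qualifying period is 40 days, below the 50 days limit. (b) is therefore removed.
Exception (c) fails — the business's age is 25 months, not under 23 months.
Exception (d)'s conditions are all satisfied: a current Small Employer Certificate is held; the reference index is 875, meeting the 874 threshold; a current Annual Approval is held. Turning to paragraph (n): (n) is engaged — the reportable unit count is 25, less than the 27 limit. (d) is therefore removed.
No exception is made out. Samir's courier service falls within the general rule.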